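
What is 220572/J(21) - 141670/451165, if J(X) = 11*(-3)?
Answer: -603145706/90233 ≈ -6684.3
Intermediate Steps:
J(X) = -33
220572/J(21) - 141670/451165 = 220572/(-33) - 141670/451165 = 220572*(-1/33) - 141670*1/451165 = -6684 - 28334/90233 = -603145706/90233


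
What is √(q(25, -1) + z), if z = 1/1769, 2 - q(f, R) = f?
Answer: I*√71973534/1769 ≈ 4.7958*I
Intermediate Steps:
q(f, R) = 2 - f
z = 1/1769 ≈ 0.00056529
√(q(25, -1) + z) = √((2 - 1*25) + 1/1769) = √((2 - 25) + 1/1769) = √(-23 + 1/1769) = √(-40686/1769) = I*√71973534/1769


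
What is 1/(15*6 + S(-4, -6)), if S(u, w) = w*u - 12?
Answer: 1/102 ≈ 0.0098039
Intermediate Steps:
S(u, w) = -12 + u*w (S(u, w) = u*w - 12 = -12 + u*w)
1/(15*6 + S(-4, -6)) = 1/(15*6 + (-12 - 4*(-6))) = 1/(90 + (-12 + 24)) = 1/(90 + 12) = 1/102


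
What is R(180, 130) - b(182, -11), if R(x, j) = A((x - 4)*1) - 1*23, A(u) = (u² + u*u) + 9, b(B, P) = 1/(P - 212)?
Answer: 13812175/223 ≈ 61938.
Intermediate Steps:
b(B, P) = 1/(-212 + P)
A(u) = 9 + 2*u² (A(u) = (u² + u²) + 9 = 2*u² + 9 = 9 + 2*u²)
R(x, j) = -14 + 2*(-4 + x)² (R(x, j) = (9 + 2*((x - 4)*1)²) - 1*23 = (9 + 2*((-4 + x)*1)²) - 23 = (9 + 2*(-4 + x)²) - 23 = -14 + 2*(-4 + x)²)
R(180, 130) - b(182, -11) = (-14 + 2*(-4 + 180)²) - 1/(-212 - 11) = (-14 + 2*176²) - 1/(-223) = (-14 + 2*30976) - 1*(-1/223) = (-14 + 61952) + 1/223 = 61938 + 1/223 = 13812175/223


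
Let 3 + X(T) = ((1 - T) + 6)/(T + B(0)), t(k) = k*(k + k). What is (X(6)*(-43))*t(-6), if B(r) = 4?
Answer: 44892/5 ≈ 8978.4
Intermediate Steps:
t(k) = 2*k² (t(k) = k*(2*k) = 2*k²)
X(T) = -3 + (7 - T)/(4 + T) (X(T) = -3 + ((1 - T) + 6)/(T + 4) = -3 + (7 - T)/(4 + T))
(X(6)*(-43))*t(-6) = (((-5 - 4*6)/(4 + 6))*(-43))*(2*(-6)²) = (((-5 - 24)/10)*(-43))*(2*36) = (((⅒)*(-29))*(-43))*72 = -29/10*(-43)*72 = (1247/10)*72 = 44892/5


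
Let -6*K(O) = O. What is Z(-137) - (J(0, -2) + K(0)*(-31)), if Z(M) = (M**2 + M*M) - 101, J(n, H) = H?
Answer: 37439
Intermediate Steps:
K(O) = -O/6
Z(M) = -101 + 2*M**2 (Z(M) = (M**2 + M**2) - 101 = 2*M**2 - 101 = -101 + 2*M**2)
Z(-137) - (J(0, -2) + K(0)*(-31)) = (-101 + 2*(-137)**2) - (-2 - 1/6*0*(-31)) = (-101 + 2*18769) - (-2 + 0*(-31)) = (-101 + 37538) - (-2 + 0) = 37437 - 1*(-2) = 37437 + 2 = 37439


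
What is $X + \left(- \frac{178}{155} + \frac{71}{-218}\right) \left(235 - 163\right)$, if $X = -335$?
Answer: $- \frac{7452949}{16895} \approx -441.13$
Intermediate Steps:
$X + \left(- \frac{178}{155} + \frac{71}{-218}\right) \left(235 - 163\right) = -335 + \left(- \frac{178}{155} + \frac{71}{-218}\right) \left(235 - 163\right) = -335 + \left(\left(-178\right) \frac{1}{155} + 71 \left(- \frac{1}{218}\right)\right) \left(235 - 163\right) = -335 + \left(- \frac{178}{155} - \frac{71}{218}\right) 72 = -335 - \frac{1793124}{16895} = - \frac{7452949}{16895}$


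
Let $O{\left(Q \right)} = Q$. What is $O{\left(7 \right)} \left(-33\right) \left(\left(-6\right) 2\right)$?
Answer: $2772$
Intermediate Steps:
$O{\left(7 \right)} \left(-33\right) \left(\left(-6\right) 2\right) = 7 \left(-33\right) \left(\left(-6\right) 2\right) = \left(-231\right) \left(-12\right) = 2772$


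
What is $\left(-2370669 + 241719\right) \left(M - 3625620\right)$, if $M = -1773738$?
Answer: $11494963214100$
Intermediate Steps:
$\left(-2370669 + 241719\right) \left(M - 3625620\right) = \left(-2370669 + 241719\right) \left(-1773738 - 3625620\right) = \left(-2128950\right) \left(-5399358\right) = 11494963214100$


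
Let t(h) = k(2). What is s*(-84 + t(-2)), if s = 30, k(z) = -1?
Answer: -2550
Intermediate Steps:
t(h) = -1
s*(-84 + t(-2)) = 30*(-84 - 1) = 30*(-85) = -2550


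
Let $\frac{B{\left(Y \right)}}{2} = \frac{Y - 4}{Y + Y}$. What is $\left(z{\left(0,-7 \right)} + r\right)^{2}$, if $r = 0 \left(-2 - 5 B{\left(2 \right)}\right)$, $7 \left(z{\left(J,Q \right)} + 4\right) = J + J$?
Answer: $16$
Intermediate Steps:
$z{\left(J,Q \right)} = -4 + \frac{2 J}{7}$ ($z{\left(J,Q \right)} = -4 + \frac{J + J}{7} = -4 + \frac{2 J}{7}$)
$B{\left(Y \right)} = \frac{-4 + Y}{Y}$ ($B{\left(Y \right)} = 2 \frac{Y - 4}{Y + Y} = 2 \frac{-4 + Y}{2 Y} = \frac{-4 + Y}{Y}$)
$r = 0$ ($r = 0 \left(-2 - 5 \frac{-4 + 2}{2}\right) = 0 \left(-2 - 5 \cdot \frac{1}{2} \left(-2\right)\right) = 0 \left(-2 - -5\right) = 0 \left(-2 + 5\right) = 0 \cdot 3 = 0$)
$\left(z{\left(0,-7 \right)} + r\right)^{2} = \left(\left(-4 + \frac{2}{7} \cdot 0\right) + 0\right)^{2} = \left(\left(-4 + 0\right) + 0\right)^{2} = \left(-4 + 0\right)^{2} = \left(-4\right)^{2} = 16$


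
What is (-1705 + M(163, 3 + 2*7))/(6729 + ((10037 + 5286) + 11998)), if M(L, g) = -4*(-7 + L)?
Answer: -2329/34050 ≈ -0.068399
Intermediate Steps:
M(L, g) = 28 - 4*L
(-1705 + M(163, 3 + 2*7))/(6729 + ((10037 + 5286) + 11998)) = (-1705 + (28 - 4*163))/(6729 + ((10037 + 5286) + 11998)) = (-1705 + (28 - 652))/(6729 + (15323 + 11998)) = (-1705 - 624)/(6729 + 27321) = -2329/34050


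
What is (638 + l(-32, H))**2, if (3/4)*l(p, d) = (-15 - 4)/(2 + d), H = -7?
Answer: 93045316/225 ≈ 4.1353e+5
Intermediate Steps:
l(p, d) = -76/(3*(2 + d)) (l(p, d) = 4*((-15 - 4)/(2 + d))/3 = 4*(-19/(2 + d))/3 = -76/(3*(2 + d)))
(638 + l(-32, H))**2 = (638 - 76/(6 + 3*(-7)))**2 = (638 - 76/(6 - 21))**2 = (638 - 76/(-15))**2 = (638 - 76*(-1/15))**2 = (638 + 76/15)**2 = (9646/15)**2 = 93045316/225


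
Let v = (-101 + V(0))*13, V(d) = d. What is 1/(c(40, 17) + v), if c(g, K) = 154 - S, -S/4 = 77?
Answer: -1/851 ≈ -0.0011751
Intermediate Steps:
S = -308 (S = -4*77 = -308)
c(g, K) = 462 (c(g, K) = 154 - 1*(-308) = 154 + 308 = 462)
v = -1313 (v = (-101 + 0)*13 = -101*13 = -1313)
1/(c(40, 17) + v) = 1/(462 - 1313) = 1/(-851) = -1/851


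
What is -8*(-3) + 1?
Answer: 25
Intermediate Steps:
-8*(-3) + 1 = 24 + 1 = 25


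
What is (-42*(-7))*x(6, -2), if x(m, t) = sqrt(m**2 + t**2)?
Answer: 588*sqrt(10) ≈ 1859.4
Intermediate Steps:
(-42*(-7))*x(6, -2) = (-42*(-7))*sqrt(6**2 + (-2)**2) = 294*sqrt(36 + 4) = 294*sqrt(40) = 294*(2*sqrt(10)) = 588*sqrt(10)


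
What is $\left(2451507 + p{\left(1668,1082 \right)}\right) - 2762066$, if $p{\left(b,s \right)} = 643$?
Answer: $-309916$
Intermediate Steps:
$\left(2451507 + p{\left(1668,1082 \right)}\right) - 2762066 = \left(2451507 + 643\right) - 2762066 = 2452150 - 2762066 = -309916$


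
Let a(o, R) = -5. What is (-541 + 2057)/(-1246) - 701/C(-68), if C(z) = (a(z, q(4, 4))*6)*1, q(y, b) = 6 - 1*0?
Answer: 413983/18690 ≈ 22.150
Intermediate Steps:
q(y, b) = 6 (q(y, b) = 6 + 0 = 6)
C(z) = -30 (C(z) = -5*6*1 = -30*1 = -30)
(-541 + 2057)/(-1246) - 701/C(-68) = (-541 + 2057)/(-1246) - 701/(-30) = 1516*(-1/1246) - 701*(-1/30) = -758/623 + 701/30 = 413983/18690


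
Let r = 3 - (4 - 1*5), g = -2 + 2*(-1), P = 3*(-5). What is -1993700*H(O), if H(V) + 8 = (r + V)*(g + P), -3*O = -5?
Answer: 691813900/3 ≈ 2.3060e+8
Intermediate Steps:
O = 5/3 (O = -1/3*(-5) = 5/3 ≈ 1.6667)
P = -15
g = -4 (g = -2 - 2 = -4)
r = 4 (r = 3 - (4 - 5) = 3 - 1*(-1) = 3 + 1 = 4)
H(V) = -84 - 19*V (H(V) = -8 + (4 + V)*(-4 - 15) = -8 + (4 + V)*(-19) = -8 + (-76 - 19*V) = -84 - 19*V)
-1993700*H(O) = -1993700*(-84 - 19*5/3) = -1993700*(-84 - 95/3) = -1993700*(-347/3) = 691813900/3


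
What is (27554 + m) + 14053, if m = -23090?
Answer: 18517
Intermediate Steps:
(27554 + m) + 14053 = (27554 - 23090) + 14053 = 4464 + 14053 = 18517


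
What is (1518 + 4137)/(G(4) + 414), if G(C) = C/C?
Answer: 1131/83 ≈ 13.627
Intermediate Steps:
G(C) = 1
(1518 + 4137)/(G(4) + 414) = (1518 + 4137)/(1 + 414) = 5655/415 = 5655*(1/415) = 1131/83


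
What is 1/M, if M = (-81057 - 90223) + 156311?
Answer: -1/14969 ≈ -6.6805e-5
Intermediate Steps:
M = -14969 (M = -171280 + 156311 = -14969)
1/M = 1/(-14969) = -1/14969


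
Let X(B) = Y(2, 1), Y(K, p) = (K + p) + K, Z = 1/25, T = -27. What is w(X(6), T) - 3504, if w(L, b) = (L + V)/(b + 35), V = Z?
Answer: -350337/100 ≈ -3503.4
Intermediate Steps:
Z = 1/25 ≈ 0.040000
Y(K, p) = p + 2*K
V = 1/25 ≈ 0.040000
X(B) = 5 (X(B) = 1 + 2*2 = 1 + 4 = 5)
w(L, b) = (1/25 + L)/(35 + b) (w(L, b) = (L + 1/25)/(b + 35) = (1/25 + L)/(35 + b))
w(X(6), T) - 3504 = (1/25 + 5)/(35 - 27) - 3504 = (126/25)/8 - 3504 = (1/8)*(126/25) - 3504 = 63/100 - 3504 = -350337/100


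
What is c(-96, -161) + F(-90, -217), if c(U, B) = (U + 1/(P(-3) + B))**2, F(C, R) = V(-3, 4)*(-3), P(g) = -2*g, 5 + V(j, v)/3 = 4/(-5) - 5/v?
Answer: 891874189/96100 ≈ 9280.7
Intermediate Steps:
V(j, v) = -87/5 - 15/v (V(j, v) = -15 + 3*(4/(-5) - 5/v) = -15 + 3*(4*(-1/5) - 5/v) = -15 + 3*(-4/5 - 5/v) = -15 + (-12/5 - 15/v) = -87/5 - 15/v)
F(C, R) = 1269/20 (F(C, R) = (-87/5 - 15/4)*(-3) = -423/20*(-3) = 1269/20)
c(U, B) = (U + 1/(6 + B))**2 (c(U, B) = (U + 1/(-2*(-3) + B))**2 = (U + 1/(6 + B))**2)
c(-96, -161) + F(-90, -217) = (1 + 6*(-96) - 161*(-96))**2/(6 - 161)**2 + 1269/20 = (1 - 576 + 15456)**2/(-155)**2 + 1269/20 = (1/24025)*14881**2 + 1269/20 = (1/24025)*221444161 + 1269/20 = 221444161/24025 + 1269/20 = 891874189/96100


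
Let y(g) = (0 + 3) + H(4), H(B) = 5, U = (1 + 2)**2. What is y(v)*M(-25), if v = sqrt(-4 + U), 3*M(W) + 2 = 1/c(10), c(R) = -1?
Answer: -8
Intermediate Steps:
U = 9 (U = 3**2 = 9)
M(W) = -1 (M(W) = -2/3 + (1/3)/(-1) = -2/3 + (1/3)*(-1) = -2/3 - 1/3 = -1)
v = sqrt(5) (v = sqrt(-4 + 9) = sqrt(5) ≈ 2.2361)
y(g) = 8 (y(g) = (0 + 3) + 5 = 3 + 5 = 8)
y(v)*M(-25) = 8*(-1) = -8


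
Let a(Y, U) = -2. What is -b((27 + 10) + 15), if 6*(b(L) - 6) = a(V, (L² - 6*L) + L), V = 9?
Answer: -17/3 ≈ -5.6667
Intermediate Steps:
b(L) = 17/3 (b(L) = 6 + (⅙)*(-2) = 6 - ⅓ = 17/3)
-b((27 + 10) + 15) = -1*17/3 = -17/3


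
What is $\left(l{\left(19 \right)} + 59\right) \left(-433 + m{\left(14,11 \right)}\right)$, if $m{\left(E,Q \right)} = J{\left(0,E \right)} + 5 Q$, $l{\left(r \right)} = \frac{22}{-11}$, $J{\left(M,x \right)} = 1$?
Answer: $-21489$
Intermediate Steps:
$l{\left(r \right)} = -2$ ($l{\left(r \right)} = 22 \left(- \frac{1}{11}\right) = -2$)
$m{\left(E,Q \right)} = 1 + 5 Q$
$\left(l{\left(19 \right)} + 59\right) \left(-433 + m{\left(14,11 \right)}\right) = \left(-2 + 59\right) \left(-433 + \left(1 + 5 \cdot 11\right)\right) = 57 \left(-433 + \left(1 + 55\right)\right) = 57 \left(-433 + 56\right) = 57 \left(-377\right) = -21489$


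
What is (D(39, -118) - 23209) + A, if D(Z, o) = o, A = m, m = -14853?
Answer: -38180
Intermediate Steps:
A = -14853
(D(39, -118) - 23209) + A = (-118 - 23209) - 14853 = -23327 - 14853 = -38180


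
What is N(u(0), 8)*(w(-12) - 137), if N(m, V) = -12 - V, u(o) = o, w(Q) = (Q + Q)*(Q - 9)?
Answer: -7340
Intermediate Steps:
w(Q) = 2*Q*(-9 + Q) (w(Q) = (2*Q)*(-9 + Q) = 2*Q*(-9 + Q))
N(u(0), 8)*(w(-12) - 137) = (-12 - 1*8)*(2*(-12)*(-9 - 12) - 137) = (-12 - 8)*(2*(-12)*(-21) - 137) = -20*(504 - 137) = -20*367 = -7340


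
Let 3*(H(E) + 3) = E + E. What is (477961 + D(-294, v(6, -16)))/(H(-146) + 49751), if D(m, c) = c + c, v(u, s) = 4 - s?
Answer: 1434003/148952 ≈ 9.6273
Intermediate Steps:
H(E) = -3 + 2*E/3 (H(E) = -3 + (E + E)/3 = -3 + (2*E)/3 = -3 + 2*E/3)
D(m, c) = 2*c
(477961 + D(-294, v(6, -16)))/(H(-146) + 49751) = (477961 + 2*(4 - 1*(-16)))/((-3 + (2/3)*(-146)) + 49751) = (477961 + 2*(4 + 16))/((-3 - 292/3) + 49751) = (477961 + 2*20)/(-301/3 + 49751) = (477961 + 40)/(148952/3) = 478001*(3/148952) = 1434003/148952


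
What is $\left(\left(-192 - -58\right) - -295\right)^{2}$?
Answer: $25921$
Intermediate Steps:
$\left(\left(-192 - -58\right) - -295\right)^{2} = \left(\left(-192 + 58\right) + 295\right)^{2} = \left(-134 + 295\right)^{2} = 161^{2} = 25921$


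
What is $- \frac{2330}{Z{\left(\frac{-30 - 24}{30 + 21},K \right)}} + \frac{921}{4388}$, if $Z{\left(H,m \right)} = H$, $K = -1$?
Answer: $\frac{86912629}{39492} \approx 2200.8$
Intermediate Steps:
$- \frac{2330}{Z{\left(\frac{-30 - 24}{30 + 21},K \right)}} + \frac{921}{4388} = - \frac{2330}{\left(-30 - 24\right) \frac{1}{30 + 21}} + \frac{921}{4388} = - \frac{2330}{\left(-54\right) \frac{1}{51}} + 921 \cdot \frac{1}{4388} = - \frac{2330}{\left(-54\right) \frac{1}{51}} + \frac{921}{4388} = - \frac{2330}{- \frac{18}{17}} + \frac{921}{4388} = \left(-2330\right) \left(- \frac{17}{18}\right) + \frac{921}{4388} = \frac{19805}{9} + \frac{921}{4388} = \frac{86912629}{39492}$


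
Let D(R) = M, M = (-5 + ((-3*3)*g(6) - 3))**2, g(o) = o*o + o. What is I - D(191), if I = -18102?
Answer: -167098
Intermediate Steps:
g(o) = o + o**2 (g(o) = o**2 + o = o + o**2)
M = 148996 (M = (-5 + ((-3*3)*(6*(1 + 6)) - 3))**2 = (-5 + (-54*7 - 3))**2 = (-5 + (-9*42 - 3))**2 = (-5 + (-378 - 3))**2 = (-5 - 381)**2 = (-386)**2 = 148996)
D(R) = 148996
I - D(191) = -18102 - 1*148996 = -18102 - 148996 = -167098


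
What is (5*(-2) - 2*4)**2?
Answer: 324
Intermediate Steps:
(5*(-2) - 2*4)**2 = (-10 - 8)**2 = (-18)**2 = 324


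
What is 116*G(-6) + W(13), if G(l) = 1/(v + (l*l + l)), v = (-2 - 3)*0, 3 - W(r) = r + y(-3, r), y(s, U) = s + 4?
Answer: -107/15 ≈ -7.1333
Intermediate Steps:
y(s, U) = 4 + s
W(r) = 2 - r (W(r) = 3 - (r + (4 - 3)) = 3 - (r + 1) = 3 - (1 + r) = 3 + (-1 - r) = 2 - r)
v = 0 (v = -5*0 = 0)
G(l) = 1/(l + l²) (G(l) = 1/(0 + (l*l + l)) = 1/(0 + (l² + l)) = 1/(0 + (l + l²)) = 1/(l + l²))
116*G(-6) + W(13) = 116*(1/((-6)*(1 - 6))) + (2 - 1*13) = 116*(-⅙/(-5)) + (2 - 13) = 116*(-⅙*(-⅕)) - 11 = 116*(1/30) - 11 = 58/15 - 11 = -107/15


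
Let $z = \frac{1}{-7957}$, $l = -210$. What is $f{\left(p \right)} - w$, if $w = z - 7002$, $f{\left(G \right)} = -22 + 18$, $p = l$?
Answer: $\frac{55683087}{7957} \approx 6998.0$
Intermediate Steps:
$z = - \frac{1}{7957} \approx -0.00012568$
$p = -210$
$f{\left(G \right)} = -4$
$w = - \frac{55714915}{7957}$ ($w = - \frac{1}{7957} - 7002 = - \frac{55714915}{7957} \approx -7002.0$)
$f{\left(p \right)} - w = -4 - - \frac{55714915}{7957} = -4 + \frac{55714915}{7957} = \frac{55683087}{7957}$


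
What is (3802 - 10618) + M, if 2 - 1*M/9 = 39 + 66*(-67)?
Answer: 32649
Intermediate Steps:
M = 39465 (M = 18 - 9*(39 + 66*(-67)) = 18 - 9*(39 - 4422) = 18 - 9*(-4383) = 18 + 39447 = 39465)
(3802 - 10618) + M = (3802 - 10618) + 39465 = -6816 + 39465 = 32649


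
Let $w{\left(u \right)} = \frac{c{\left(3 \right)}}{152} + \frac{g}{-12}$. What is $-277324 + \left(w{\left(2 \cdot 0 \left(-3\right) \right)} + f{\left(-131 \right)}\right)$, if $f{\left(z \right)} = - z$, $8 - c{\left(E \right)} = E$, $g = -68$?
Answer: $- \frac{126397409}{456} \approx -2.7719 \cdot 10^{5}$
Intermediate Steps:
$c{\left(E \right)} = 8 - E$
$w{\left(u \right)} = \frac{2599}{456}$ ($w{\left(u \right)} = \frac{8 - 3}{152} - \frac{68}{-12} = \left(8 - 3\right) \frac{1}{152} - - \frac{17}{3} = 5 \cdot \frac{1}{152} + \frac{17}{3} = \frac{5}{152} + \frac{17}{3} = \frac{2599}{456}$)
$-277324 + \left(w{\left(2 \cdot 0 \left(-3\right) \right)} + f{\left(-131 \right)}\right) = -277324 + \left(\frac{2599}{456} - -131\right) = -277324 + \left(\frac{2599}{456} + 131\right) = -277324 + \frac{62335}{456} = - \frac{126397409}{456}$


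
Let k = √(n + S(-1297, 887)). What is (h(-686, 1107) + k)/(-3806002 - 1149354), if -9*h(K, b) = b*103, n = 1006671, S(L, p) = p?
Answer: 12669/4955356 - √1007558/4955356 ≈ 0.0023541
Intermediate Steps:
h(K, b) = -103*b/9 (h(K, b) = -b*103/9 = -103*b/9)
k = √1007558 (k = √(1006671 + 887) = √1007558 ≈ 1003.8)
(h(-686, 1107) + k)/(-3806002 - 1149354) = (-103/9*1107 + √1007558)/(-3806002 - 1149354) = (-12669 + √1007558)/(-4955356) = (-12669 + √1007558)*(-1/4955356) = 12669/4955356 - √1007558/4955356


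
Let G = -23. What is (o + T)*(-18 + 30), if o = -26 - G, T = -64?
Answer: -804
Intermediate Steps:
o = -3 (o = -26 - 1*(-23) = -26 + 23 = -3)
(o + T)*(-18 + 30) = (-3 - 64)*(-18 + 30) = -67*12 = -804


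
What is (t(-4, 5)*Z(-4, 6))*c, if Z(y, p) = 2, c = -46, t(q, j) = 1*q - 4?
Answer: 736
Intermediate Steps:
t(q, j) = -4 + q (t(q, j) = q - 4 = -4 + q)
(t(-4, 5)*Z(-4, 6))*c = ((-4 - 4)*2)*(-46) = -8*2*(-46) = -16*(-46) = 736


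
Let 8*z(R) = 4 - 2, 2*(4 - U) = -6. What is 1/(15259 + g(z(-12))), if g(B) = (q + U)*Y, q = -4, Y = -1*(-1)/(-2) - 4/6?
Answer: 2/30511 ≈ 6.5550e-5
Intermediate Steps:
U = 7 (U = 4 - ½*(-6) = 4 + 3 = 7)
z(R) = ¼ (z(R) = (4 - 2)/8 = (⅛)*2 = ¼)
Y = -7/6 (Y = 1*(-½) - 4*⅙ = -½ - ⅔ = -7/6 ≈ -1.1667)
g(B) = -7/2 (g(B) = (-4 + 7)*(-7/6) = 3*(-7/6) = -7/2)
1/(15259 + g(z(-12))) = 1/(15259 - 7/2) = 1/(30511/2) = 2/30511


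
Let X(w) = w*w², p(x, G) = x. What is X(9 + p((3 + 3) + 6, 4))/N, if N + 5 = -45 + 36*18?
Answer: 9261/598 ≈ 15.487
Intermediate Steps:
N = 598 (N = -5 + (-45 + 36*18) = -5 + (-45 + 648) = -5 + 603 = 598)
X(w) = w³
X(9 + p((3 + 3) + 6, 4))/N = (9 + ((3 + 3) + 6))³/598 = (9 + (6 + 6))³*(1/598) = (9 + 12)³*(1/598) = 21³*(1/598) = 9261*(1/598) = 9261/598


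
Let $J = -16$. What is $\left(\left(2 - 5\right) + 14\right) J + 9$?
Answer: $-167$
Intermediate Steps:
$\left(\left(2 - 5\right) + 14\right) J + 9 = \left(\left(2 - 5\right) + 14\right) \left(-16\right) + 9 = \left(-3 + 14\right) \left(-16\right) + 9 = 11 \left(-16\right) + 9 = -176 + 9 = -167$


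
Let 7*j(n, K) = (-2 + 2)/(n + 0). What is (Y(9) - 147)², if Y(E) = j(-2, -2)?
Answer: 21609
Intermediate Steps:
j(n, K) = 0 (j(n, K) = ((-2 + 2)/(n + 0))/7 = (0/n)/7 = (⅐)*0 = 0)
Y(E) = 0
(Y(9) - 147)² = (0 - 147)² = (-147)² = 21609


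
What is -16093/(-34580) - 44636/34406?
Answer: -3721117/4472780 ≈ -0.83195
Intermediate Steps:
-16093/(-34580) - 44636/34406 = -16093*(-1/34580) - 44636*1/34406 = 121/260 - 22318/17203 = -3721117/4472780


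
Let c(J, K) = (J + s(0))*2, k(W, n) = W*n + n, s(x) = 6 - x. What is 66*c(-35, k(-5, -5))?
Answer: -3828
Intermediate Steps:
k(W, n) = n + W*n
c(J, K) = 12 + 2*J (c(J, K) = (J + (6 - 1*0))*2 = (J + (6 + 0))*2 = (J + 6)*2 = (6 + J)*2 = 12 + 2*J)
66*c(-35, k(-5, -5)) = 66*(12 + 2*(-35)) = 66*(12 - 70) = 66*(-58) = -3828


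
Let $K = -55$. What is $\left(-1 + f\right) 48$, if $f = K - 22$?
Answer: $-3744$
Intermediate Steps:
$f = -77$ ($f = -55 - 22 = -77$)
$\left(-1 + f\right) 48 = \left(-1 - 77\right) 48 = \left(-78\right) 48 = -3744$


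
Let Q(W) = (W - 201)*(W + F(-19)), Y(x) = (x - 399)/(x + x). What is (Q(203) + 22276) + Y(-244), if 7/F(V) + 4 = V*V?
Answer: 564543385/24888 ≈ 22683.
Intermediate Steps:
F(V) = 7/(-4 + V²) (F(V) = 7/(-4 + V*V) = 7/(-4 + V²))
Y(x) = (-399 + x)/(2*x) (Y(x) = (-399 + x)/((2*x)) = (-399 + x)*(1/(2*x)) = (-399 + x)/(2*x))
Q(W) = (-201 + W)*(1/51 + W) (Q(W) = (W - 201)*(W + 7/(-4 + (-19)²)) = (-201 + W)*(W + 7/(-4 + 361)) = (-201 + W)*(W + 7/357) = (-201 + W)*(W + 7*(1/357)) = (-201 + W)*(W + 1/51) = (-201 + W)*(1/51 + W))
(Q(203) + 22276) + Y(-244) = ((-67/17 + 203² - 10250/51*203) + 22276) + (½)*(-399 - 244)/(-244) = ((-67/17 + 41209 - 2080750/51) + 22276) + (½)*(-1/244)*(-643) = (20708/51 + 22276) + 643/488 = 1156784/51 + 643/488 = 564543385/24888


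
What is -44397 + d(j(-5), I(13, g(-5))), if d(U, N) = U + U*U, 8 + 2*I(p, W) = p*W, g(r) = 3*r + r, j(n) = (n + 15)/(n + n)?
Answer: -44397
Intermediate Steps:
j(n) = (15 + n)/(2*n) (j(n) = (15 + n)/((2*n)) = (15 + n)*(1/(2*n)) = (15 + n)/(2*n))
g(r) = 4*r
I(p, W) = -4 + W*p/2 (I(p, W) = -4 + (p*W)/2 = -4 + (W*p)/2 = -4 + W*p/2)
d(U, N) = U + U²
-44397 + d(j(-5), I(13, g(-5))) = -44397 + ((½)*(15 - 5)/(-5))*(1 + (½)*(15 - 5)/(-5)) = -44397 + ((½)*(-⅕)*10)*(1 + (½)*(-⅕)*10) = -44397 - (1 - 1) = -44397 - 1*0 = -44397 + 0 = -44397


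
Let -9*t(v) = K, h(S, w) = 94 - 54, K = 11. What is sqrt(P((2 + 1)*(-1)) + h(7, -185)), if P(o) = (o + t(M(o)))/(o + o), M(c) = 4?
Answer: sqrt(3297)/9 ≈ 6.3799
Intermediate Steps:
h(S, w) = 40
t(v) = -11/9 (t(v) = -1/9*11 = -11/9)
P(o) = (-11/9 + o)/(2*o) (P(o) = (o - 11/9)/(o + o) = (-11/9 + o)/((2*o)) = (-11/9 + o)*(1/(2*o)) = (-11/9 + o)/(2*o))
sqrt(P((2 + 1)*(-1)) + h(7, -185)) = sqrt((-11 + 9*((2 + 1)*(-1)))/(18*(((2 + 1)*(-1)))) + 40) = sqrt((-11 + 9*(3*(-1)))/(18*((3*(-1)))) + 40) = sqrt((1/18)*(-11 + 9*(-3))/(-3) + 40) = sqrt((1/18)*(-1/3)*(-11 - 27) + 40) = sqrt((1/18)*(-1/3)*(-38) + 40) = sqrt(19/27 + 40) = sqrt(1099/27) = sqrt(3297)/9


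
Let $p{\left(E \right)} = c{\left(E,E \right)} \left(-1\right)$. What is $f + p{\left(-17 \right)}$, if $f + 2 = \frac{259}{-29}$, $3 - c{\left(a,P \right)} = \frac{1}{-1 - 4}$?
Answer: $- \frac{2049}{145} \approx -14.131$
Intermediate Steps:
$c{\left(a,P \right)} = \frac{16}{5}$ ($c{\left(a,P \right)} = 3 - \frac{1}{-1 - 4} = 3 - \frac{1}{-5} = 3 - - \frac{1}{5} = 3 + \frac{1}{5} = \frac{16}{5}$)
$f = - \frac{317}{29}$ ($f = -2 + \frac{259}{-29} = -2 + 259 \left(- \frac{1}{29}\right) = -2 - \frac{259}{29} = - \frac{317}{29} \approx -10.931$)
$p{\left(E \right)} = - \frac{16}{5}$ ($p{\left(E \right)} = \frac{16}{5} \left(-1\right) = - \frac{16}{5}$)
$f + p{\left(-17 \right)} = - \frac{317}{29} - \frac{16}{5} = - \frac{2049}{145}$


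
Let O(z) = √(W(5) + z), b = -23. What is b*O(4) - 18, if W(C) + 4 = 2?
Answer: -18 - 23*√2 ≈ -50.527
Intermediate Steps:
W(C) = -2 (W(C) = -4 + 2 = -2)
O(z) = √(-2 + z)
b*O(4) - 18 = -23*√(-2 + 4) - 18 = -23*√2 - 18 = -18 - 23*√2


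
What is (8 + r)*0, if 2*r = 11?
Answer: 0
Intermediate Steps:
r = 11/2 (r = (½)*11 = 11/2 ≈ 5.5000)
(8 + r)*0 = (8 + 11/2)*0 = (27/2)*0 = 0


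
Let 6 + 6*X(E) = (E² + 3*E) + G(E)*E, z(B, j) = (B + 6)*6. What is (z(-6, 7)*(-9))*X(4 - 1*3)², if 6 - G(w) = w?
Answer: 0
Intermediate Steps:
G(w) = 6 - w
z(B, j) = 36 + 6*B (z(B, j) = (6 + B)*6 = 36 + 6*B)
X(E) = -1 + E/2 + E²/6 + E*(6 - E)/6 (X(E) = -1 + ((E² + 3*E) + (6 - E)*E)/6 = -1 + ((E² + 3*E) + E*(6 - E))/6 = -1 + (E² + 3*E + E*(6 - E))/6 = -1 + (E/2 + E²/6 + E*(6 - E)/6) = -1 + E/2 + E²/6 + E*(6 - E)/6)
(z(-6, 7)*(-9))*X(4 - 1*3)² = ((36 + 6*(-6))*(-9))*(-1 + 3*(4 - 1*3)/2)² = ((36 - 36)*(-9))*(-1 + 3*(4 - 3)/2)² = (0*(-9))*(-1 + (3/2)*1)² = 0*(-1 + 3/2)² = 0*(½)² = 0*(¼) = 0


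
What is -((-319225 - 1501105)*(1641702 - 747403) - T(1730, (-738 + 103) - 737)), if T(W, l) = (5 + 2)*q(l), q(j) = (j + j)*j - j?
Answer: 1627945661650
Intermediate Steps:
q(j) = -j + 2*j**2 (q(j) = (2*j)*j - j = 2*j**2 - j = -j + 2*j**2)
T(W, l) = 7*l*(-1 + 2*l) (T(W, l) = (5 + 2)*(l*(-1 + 2*l)) = 7*(l*(-1 + 2*l)) = 7*l*(-1 + 2*l))
-((-319225 - 1501105)*(1641702 - 747403) - T(1730, (-738 + 103) - 737)) = -((-319225 - 1501105)*(1641702 - 747403) - 7*((-738 + 103) - 737)*(-1 + 2*((-738 + 103) - 737))) = -(-1820330*894299 - 7*(-635 - 737)*(-1 + 2*(-635 - 737))) = -(-1627919298670 - 7*(-1372)*(-1 + 2*(-1372))) = -(-1627919298670 - 7*(-1372)*(-1 - 2744)) = -(-1627919298670 - 7*(-1372)*(-2745)) = -(-1627919298670 - 1*26362980) = -(-1627919298670 - 26362980) = -1*(-1627945661650) = 1627945661650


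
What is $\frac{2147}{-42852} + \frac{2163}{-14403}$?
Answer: $- \frac{41204039}{205732452} \approx -0.20028$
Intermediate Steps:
$\frac{2147}{-42852} + \frac{2163}{-14403} = 2147 \left(- \frac{1}{42852}\right) + 2163 \left(- \frac{1}{14403}\right) = - \frac{2147}{42852} - \frac{721}{4801} = - \frac{41204039}{205732452}$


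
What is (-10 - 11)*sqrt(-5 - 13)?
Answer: -63*I*sqrt(2) ≈ -89.095*I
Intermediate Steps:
(-10 - 11)*sqrt(-5 - 13) = -63*I*sqrt(2)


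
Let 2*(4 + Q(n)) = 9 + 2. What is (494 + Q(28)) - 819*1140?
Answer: -1866329/2 ≈ -9.3316e+5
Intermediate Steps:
Q(n) = 3/2 (Q(n) = -4 + (9 + 2)/2 = -4 + (½)*11 = -4 + 11/2 = 3/2)
(494 + Q(28)) - 819*1140 = (494 + 3/2) - 819*1140 = 991/2 - 933660 = -1866329/2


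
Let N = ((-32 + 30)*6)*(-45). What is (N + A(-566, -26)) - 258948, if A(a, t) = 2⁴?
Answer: -258392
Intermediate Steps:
N = 540 (N = -2*6*(-45) = -12*(-45) = 540)
A(a, t) = 16
(N + A(-566, -26)) - 258948 = (540 + 16) - 258948 = 556 - 258948 = -258392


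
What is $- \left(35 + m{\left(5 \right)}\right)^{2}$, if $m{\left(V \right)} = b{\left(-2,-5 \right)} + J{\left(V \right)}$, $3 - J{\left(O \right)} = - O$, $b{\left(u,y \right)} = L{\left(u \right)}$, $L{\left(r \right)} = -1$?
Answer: $-1764$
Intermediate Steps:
$b{\left(u,y \right)} = -1$
$J{\left(O \right)} = 3 + O$ ($J{\left(O \right)} = 3 - - O = 3 + O$)
$m{\left(V \right)} = 2 + V$ ($m{\left(V \right)} = -1 + \left(3 + V\right) = 2 + V$)
$- \left(35 + m{\left(5 \right)}\right)^{2} = - \left(35 + \left(2 + 5\right)\right)^{2} = - \left(35 + 7\right)^{2} = - 42^{2} = \left(-1\right) 1764 = -1764$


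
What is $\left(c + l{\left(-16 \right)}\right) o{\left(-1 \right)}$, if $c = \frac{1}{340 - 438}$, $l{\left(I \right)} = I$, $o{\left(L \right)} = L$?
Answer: $\frac{1569}{98} \approx 16.01$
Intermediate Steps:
$c = - \frac{1}{98}$ ($c = \frac{1}{-98} = - \frac{1}{98} \approx -0.010204$)
$\left(c + l{\left(-16 \right)}\right) o{\left(-1 \right)} = \left(- \frac{1}{98} - 16\right) \left(-1\right) = \left(- \frac{1569}{98}\right) \left(-1\right) = \frac{1569}{98}$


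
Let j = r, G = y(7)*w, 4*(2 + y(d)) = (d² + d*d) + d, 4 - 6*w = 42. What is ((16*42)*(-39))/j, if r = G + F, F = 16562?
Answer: -314496/196901 ≈ -1.5972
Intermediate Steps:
w = -19/3 (w = ⅔ - ⅙*42 = ⅔ - 7 = -19/3 ≈ -6.3333)
y(d) = -2 + d²/2 + d/4 (y(d) = -2 + ((d² + d*d) + d)/4 = -2 + ((d² + d²) + d)/4 = -2 + (2*d² + d)/4 = -2 + (d + 2*d²)/4 = -2 + (d²/2 + d/4) = -2 + d²/2 + d/4)
G = -1843/12 (G = (-2 + (½)*7² + (¼)*7)*(-19/3) = (-2 + (½)*49 + 7/4)*(-19/3) = (-2 + 49/2 + 7/4)*(-19/3) = (97/4)*(-19/3) = -1843/12 ≈ -153.58)
r = 196901/12 (r = -1843/12 + 16562 = 196901/12 ≈ 16408.)
j = 196901/12 ≈ 16408.
((16*42)*(-39))/j = ((16*42)*(-39))/(196901/12) = (672*(-39))*(12/196901) = -26208*12/196901 = -314496/196901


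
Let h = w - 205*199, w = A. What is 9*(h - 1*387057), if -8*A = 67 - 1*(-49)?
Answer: -7701597/2 ≈ -3.8508e+6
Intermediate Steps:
A = -29/2 (A = -(67 - 1*(-49))/8 = -(67 + 49)/8 = -⅛*116 = -29/2 ≈ -14.500)
w = -29/2 ≈ -14.500
h = -81619/2 (h = -29/2 - 205*199 = -29/2 - 40795 = -81619/2 ≈ -40810.)
9*(h - 1*387057) = 9*(-81619/2 - 1*387057) = 9*(-81619/2 - 387057) = 9*(-855733/2) = -7701597/2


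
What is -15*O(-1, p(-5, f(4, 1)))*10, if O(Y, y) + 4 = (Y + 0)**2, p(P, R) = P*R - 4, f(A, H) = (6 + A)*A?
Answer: 450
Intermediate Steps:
f(A, H) = A*(6 + A)
p(P, R) = -4 + P*R
O(Y, y) = -4 + Y**2 (O(Y, y) = -4 + (Y + 0)**2 = -4 + Y**2)
-15*O(-1, p(-5, f(4, 1)))*10 = -15*(-4 + (-1)**2)*10 = -15*(-4 + 1)*10 = -15*(-3)*10 = 45*10 = 450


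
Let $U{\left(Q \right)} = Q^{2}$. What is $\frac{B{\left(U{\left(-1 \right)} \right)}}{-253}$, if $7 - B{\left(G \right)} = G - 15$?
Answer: $- \frac{21}{253} \approx -0.083004$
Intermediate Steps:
$B{\left(G \right)} = 22 - G$ ($B{\left(G \right)} = 7 - \left(G - 15\right) = 7 - \left(-15 + G\right) = 22 - G$)
$\frac{B{\left(U{\left(-1 \right)} \right)}}{-253} = \frac{22 - \left(-1\right)^{2}}{-253} = \left(22 - 1\right) \left(- \frac{1}{253}\right) = 21 \left(- \frac{1}{253}\right) = - \frac{21}{253}$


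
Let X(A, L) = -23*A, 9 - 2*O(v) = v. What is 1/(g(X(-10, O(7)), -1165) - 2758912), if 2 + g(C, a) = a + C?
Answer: -1/2759849 ≈ -3.6234e-7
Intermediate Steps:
O(v) = 9/2 - v/2
g(C, a) = -2 + C + a (g(C, a) = -2 + (a + C) = -2 + (C + a) = -2 + C + a)
1/(g(X(-10, O(7)), -1165) - 2758912) = 1/((-2 - 23*(-10) - 1165) - 2758912) = 1/((-2 + 230 - 1165) - 2758912) = 1/(-937 - 2758912) = 1/(-2759849) = -1/2759849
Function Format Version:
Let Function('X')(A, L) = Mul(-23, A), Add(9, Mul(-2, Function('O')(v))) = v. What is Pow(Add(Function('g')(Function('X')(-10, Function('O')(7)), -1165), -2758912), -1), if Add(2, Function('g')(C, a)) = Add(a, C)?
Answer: Rational(-1, 2759849) ≈ -3.6234e-7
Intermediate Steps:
Function('O')(v) = Add(Rational(9, 2), Mul(Rational(-1, 2), v))
Function('g')(C, a) = Add(-2, C, a) (Function('g')(C, a) = Add(-2, Add(a, C)) = Add(-2, Add(C, a)) = Add(-2, C, a))
Pow(Add(Function('g')(Function('X')(-10, Function('O')(7)), -1165), -2758912), -1) = Pow(Add(Add(-2, Mul(-23, -10), -1165), -2758912), -1) = Pow(Add(Add(-2, 230, -1165), -2758912), -1) = Pow(Add(-937, -2758912), -1) = Pow(-2759849, -1) = Rational(-1, 2759849)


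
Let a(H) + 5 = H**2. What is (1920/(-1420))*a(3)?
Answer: -384/71 ≈ -5.4084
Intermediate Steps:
a(H) = -5 + H**2
(1920/(-1420))*a(3) = (1920/(-1420))*(-5 + 3**2) = (1920*(-1/1420))*(-5 + 9) = -96/71*4 = -384/71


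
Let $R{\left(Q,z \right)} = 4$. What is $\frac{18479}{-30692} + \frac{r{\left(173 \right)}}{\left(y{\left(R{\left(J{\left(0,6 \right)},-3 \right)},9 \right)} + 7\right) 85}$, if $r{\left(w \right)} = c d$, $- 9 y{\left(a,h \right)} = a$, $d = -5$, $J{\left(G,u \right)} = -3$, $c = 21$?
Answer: $- \frac{24335225}{30784076} \approx -0.79051$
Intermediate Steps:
$y{\left(a,h \right)} = - \frac{a}{9}$
$r{\left(w \right)} = -105$ ($r{\left(w \right)} = 21 \left(-5\right) = -105$)
$\frac{18479}{-30692} + \frac{r{\left(173 \right)}}{\left(y{\left(R{\left(J{\left(0,6 \right)},-3 \right)},9 \right)} + 7\right) 85} = \frac{18479}{-30692} - \frac{105}{\left(\left(- \frac{1}{9}\right) 4 + 7\right) 85} = 18479 \left(- \frac{1}{30692}\right) - \frac{105}{\left(- \frac{4}{9} + 7\right) 85} = - \frac{18479}{30692} - \frac{105}{\frac{59}{9} \cdot 85} = - \frac{18479}{30692} - \frac{105}{\frac{5015}{9}} = - \frac{18479}{30692} - \frac{189}{1003} = - \frac{24335225}{30784076}$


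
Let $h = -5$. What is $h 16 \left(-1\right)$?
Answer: $80$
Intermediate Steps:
$h 16 \left(-1\right) = \left(-5\right) 16 \left(-1\right) = \left(-80\right) \left(-1\right) = 80$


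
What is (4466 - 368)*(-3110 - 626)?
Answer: -15310128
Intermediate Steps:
(4466 - 368)*(-3110 - 626) = 4098*(-3736) = -15310128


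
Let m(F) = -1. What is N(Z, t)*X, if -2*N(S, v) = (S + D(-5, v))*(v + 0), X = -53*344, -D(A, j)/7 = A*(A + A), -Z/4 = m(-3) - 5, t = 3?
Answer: -8915448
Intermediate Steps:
Z = 24 (Z = -4*(-1 - 5) = -4*(-6) = 24)
D(A, j) = -14*A² (D(A, j) = -7*A*(A + A) = -7*A*2*A = -14*A²)
X = -18232
N(S, v) = -v*(-350 + S)/2 (N(S, v) = -(S - 14*(-5)²)*(v + 0)/2 = -(S - 14*25)*v/2 = -(S - 350)*v/2 = -(-350 + S)*v/2 = -v*(-350 + S)/2)
N(Z, t)*X = ((½)*3*(350 - 1*24))*(-18232) = ((½)*3*(350 - 24))*(-18232) = ((½)*3*326)*(-18232) = 489*(-18232) = -8915448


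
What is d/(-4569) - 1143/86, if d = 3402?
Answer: -1838313/130978 ≈ -14.035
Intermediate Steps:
d/(-4569) - 1143/86 = 3402/(-4569) - 1143/86 = 3402*(-1/4569) - 1143*1/86 = -1134/1523 - 1143/86 = -1838313/130978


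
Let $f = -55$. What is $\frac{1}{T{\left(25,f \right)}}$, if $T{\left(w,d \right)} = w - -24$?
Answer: $\frac{1}{49} \approx 0.020408$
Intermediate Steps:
$T{\left(w,d \right)} = 24 + w$ ($T{\left(w,d \right)} = w + 24 = 24 + w$)
$\frac{1}{T{\left(25,f \right)}} = \frac{1}{24 + 25} = \frac{1}{49}$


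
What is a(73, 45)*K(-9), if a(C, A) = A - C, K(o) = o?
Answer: 252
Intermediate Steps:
a(73, 45)*K(-9) = (45 - 1*73)*(-9) = (45 - 73)*(-9) = -28*(-9) = 252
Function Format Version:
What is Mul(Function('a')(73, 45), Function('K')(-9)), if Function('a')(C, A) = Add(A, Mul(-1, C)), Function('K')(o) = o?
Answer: 252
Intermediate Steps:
Mul(Function('a')(73, 45), Function('K')(-9)) = Mul(Add(45, Mul(-1, 73)), -9) = Mul(Add(45, -73), -9) = Mul(-28, -9) = 252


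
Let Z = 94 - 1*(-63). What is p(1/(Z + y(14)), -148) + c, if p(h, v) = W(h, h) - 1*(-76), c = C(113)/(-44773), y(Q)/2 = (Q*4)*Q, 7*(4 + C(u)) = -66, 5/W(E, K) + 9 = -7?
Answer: 379542225/5014576 ≈ 75.688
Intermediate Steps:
Z = 157 (Z = 94 + 63 = 157)
W(E, K) = -5/16 (W(E, K) = 5/(-9 - 7) = 5/(-16) = 5*(-1/16) = -5/16)
C(u) = -94/7 (C(u) = -4 + (1/7)*(-66) = -4 - 66/7 = -94/7)
y(Q) = 8*Q**2 (y(Q) = 2*((Q*4)*Q) = 2*((4*Q)*Q) = 2*(4*Q**2) = 8*Q**2)
c = 94/313411 (c = -94/7/(-44773) = -94/7*(-1/44773) = 94/313411 ≈ 0.00029993)
p(h, v) = 1211/16 (p(h, v) = -5/16 - 1*(-76) = -5/16 + 76 = 1211/16)
p(1/(Z + y(14)), -148) + c = 1211/16 + 94/313411 = 379542225/5014576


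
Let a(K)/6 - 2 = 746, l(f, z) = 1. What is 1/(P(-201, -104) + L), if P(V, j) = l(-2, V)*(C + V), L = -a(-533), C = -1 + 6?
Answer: -1/4684 ≈ -0.00021349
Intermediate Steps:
C = 5
a(K) = 4488 (a(K) = 12 + 6*746 = 12 + 4476 = 4488)
L = -4488 (L = -1*4488 = -4488)
P(V, j) = 5 + V (P(V, j) = 1*(5 + V) = 5 + V)
1/(P(-201, -104) + L) = 1/((5 - 201) - 4488) = 1/(-196 - 4488) = 1/(-4684) = -1/4684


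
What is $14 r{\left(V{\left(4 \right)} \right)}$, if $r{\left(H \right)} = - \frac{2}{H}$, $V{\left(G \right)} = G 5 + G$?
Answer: $- \frac{7}{6} \approx -1.1667$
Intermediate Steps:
$V{\left(G \right)} = 6 G$ ($V{\left(G \right)} = 5 G + G = 6 G$)
$14 r{\left(V{\left(4 \right)} \right)} = 14 \left(- \frac{2}{6 \cdot 4}\right) = 14 \left(- \frac{2}{24}\right) = 14 \left(\left(-2\right) \frac{1}{24}\right) = 14 \left(- \frac{1}{12}\right) = - \frac{7}{6}$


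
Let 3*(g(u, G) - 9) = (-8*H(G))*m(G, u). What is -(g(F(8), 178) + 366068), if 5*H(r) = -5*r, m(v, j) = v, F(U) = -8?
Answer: -1351703/3 ≈ -4.5057e+5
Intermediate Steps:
H(r) = -r (H(r) = (-5*r)/5 = -r)
g(u, G) = 9 + 8*G**2/3 (g(u, G) = 9 + ((-(-8)*G)*G)/3 = 9 + ((8*G)*G)/3 = 9 + (8*G**2)/3 = 9 + 8*G**2/3)
-(g(F(8), 178) + 366068) = -((9 + (8/3)*178**2) + 366068) = -((9 + (8/3)*31684) + 366068) = -((9 + 253472/3) + 366068) = -(253499/3 + 366068) = -1*1351703/3 = -1351703/3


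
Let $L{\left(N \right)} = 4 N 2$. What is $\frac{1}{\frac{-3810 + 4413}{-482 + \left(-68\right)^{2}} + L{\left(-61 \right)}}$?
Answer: $- \frac{4142}{2020693} \approx -0.0020498$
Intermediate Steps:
$L{\left(N \right)} = 8 N$
$\frac{1}{\frac{-3810 + 4413}{-482 + \left(-68\right)^{2}} + L{\left(-61 \right)}} = \frac{1}{\frac{-3810 + 4413}{-482 + \left(-68\right)^{2}} + 8 \left(-61\right)} = \frac{1}{\frac{603}{-482 + 4624} - 488} = \frac{1}{\frac{603}{4142} - 488} = \frac{1}{- \frac{2020693}{4142}} = - \frac{4142}{2020693}$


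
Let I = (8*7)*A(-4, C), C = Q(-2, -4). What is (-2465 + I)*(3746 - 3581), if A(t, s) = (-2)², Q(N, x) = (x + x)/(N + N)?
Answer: -369765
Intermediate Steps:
Q(N, x) = x/N (Q(N, x) = (2*x)/((2*N)) = (2*x)*(1/(2*N)) = x/N)
C = 2 (C = -4/(-2) = -4*(-½) = 2)
A(t, s) = 4
I = 224 (I = (8*7)*4 = 56*4 = 224)
(-2465 + I)*(3746 - 3581) = (-2465 + 224)*(3746 - 3581) = -2241*165 = -369765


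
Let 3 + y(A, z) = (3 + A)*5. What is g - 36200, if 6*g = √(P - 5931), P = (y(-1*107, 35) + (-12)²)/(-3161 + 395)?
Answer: -36200 + I*√45375585522/16596 ≈ -36200.0 + 12.835*I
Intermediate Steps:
y(A, z) = 12 + 5*A (y(A, z) = -3 + (3 + A)*5 = -3 + (15 + 5*A) = 12 + 5*A)
P = 379/2766 (P = ((12 + 5*(-1*107)) + (-12)²)/(-3161 + 395) = ((12 + 5*(-107)) + 144)/(-2766) = ((12 - 535) + 144)*(-1/2766) = (-523 + 144)*(-1/2766) = -379*(-1/2766) = 379/2766 ≈ 0.13702)
g = I*√45375585522/16596 (g = √(379/2766 - 5931)/6 = √(-16404767/2766)/6 = (I*√45375585522/2766)/6 = I*√45375585522/16596 ≈ 12.835*I)
g - 36200 = I*√45375585522/16596 - 36200 = -36200 + I*√45375585522/16596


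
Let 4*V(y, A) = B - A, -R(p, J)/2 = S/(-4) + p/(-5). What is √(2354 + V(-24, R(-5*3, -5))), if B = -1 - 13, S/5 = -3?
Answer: √37662/4 ≈ 48.517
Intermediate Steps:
S = -15 (S = 5*(-3) = -15)
B = -14
R(p, J) = -15/2 + 2*p/5 (R(p, J) = -2*(-15/(-4) + p/(-5)) = -2*(-15*(-¼) + p*(-⅕)) = -2*(15/4 - p/5) = -15/2 + 2*p/5)
V(y, A) = -7/2 - A/4 (V(y, A) = (-14 - A)/4 = -7/2 - A/4)
√(2354 + V(-24, R(-5*3, -5))) = √(2354 + (-7/2 - (-15/2 + 2*(-5*3)/5)/4)) = √(2354 + (-7/2 - (-15/2 + (⅖)*(-15))/4)) = √(2354 + (-7/2 - (-15/2 - 6)/4)) = √(2354 + (-7/2 - ¼*(-27/2))) = √(2354 + (-7/2 + 27/8)) = √(2354 - ⅛) = √(18831/8) = √37662/4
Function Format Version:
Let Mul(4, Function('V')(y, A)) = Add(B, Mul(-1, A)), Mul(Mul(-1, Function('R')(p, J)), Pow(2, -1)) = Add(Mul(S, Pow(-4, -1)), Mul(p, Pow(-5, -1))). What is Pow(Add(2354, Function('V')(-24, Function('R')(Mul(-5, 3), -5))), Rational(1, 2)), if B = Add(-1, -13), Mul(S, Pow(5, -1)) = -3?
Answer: Mul(Rational(1, 4), Pow(37662, Rational(1, 2))) ≈ 48.517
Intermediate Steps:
S = -15 (S = Mul(5, -3) = -15)
B = -14
Function('R')(p, J) = Add(Rational(-15, 2), Mul(Rational(2, 5), p)) (Function('R')(p, J) = Mul(-2, Add(Mul(-15, Pow(-4, -1)), Mul(p, Pow(-5, -1)))) = Mul(-2, Add(Mul(-15, Rational(-1, 4)), Mul(p, Rational(-1, 5)))) = Mul(-2, Add(Rational(15, 4), Mul(Rational(-1, 5), p))) = Add(Rational(-15, 2), Mul(Rational(2, 5), p)))
Function('V')(y, A) = Add(Rational(-7, 2), Mul(Rational(-1, 4), A)) (Function('V')(y, A) = Mul(Rational(1, 4), Add(-14, Mul(-1, A))) = Add(Rational(-7, 2), Mul(Rational(-1, 4), A)))
Pow(Add(2354, Function('V')(-24, Function('R')(Mul(-5, 3), -5))), Rational(1, 2)) = Pow(Add(2354, Add(Rational(-7, 2), Mul(Rational(-1, 4), Add(Rational(-15, 2), Mul(Rational(2, 5), Mul(-5, 3)))))), Rational(1, 2)) = Pow(Add(2354, Add(Rational(-7, 2), Mul(Rational(-1, 4), Add(Rational(-15, 2), Mul(Rational(2, 5), -15))))), Rational(1, 2)) = Pow(Add(2354, Add(Rational(-7, 2), Mul(Rational(-1, 4), Add(Rational(-15, 2), -6)))), Rational(1, 2)) = Pow(Add(2354, Add(Rational(-7, 2), Mul(Rational(-1, 4), Rational(-27, 2)))), Rational(1, 2)) = Pow(Add(2354, Add(Rational(-7, 2), Rational(27, 8))), Rational(1, 2)) = Pow(Add(2354, Rational(-1, 8)), Rational(1, 2)) = Pow(Rational(18831, 8), Rational(1, 2)) = Mul(Rational(1, 4), Pow(37662, Rational(1, 2)))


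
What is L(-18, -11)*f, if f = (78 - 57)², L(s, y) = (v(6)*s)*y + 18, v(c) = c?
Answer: 531846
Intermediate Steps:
L(s, y) = 18 + 6*s*y (L(s, y) = (6*s)*y + 18 = 6*s*y + 18 = 18 + 6*s*y)
f = 441 (f = 21² = 441)
L(-18, -11)*f = (18 + 6*(-18)*(-11))*441 = (18 + 1188)*441 = 1206*441 = 531846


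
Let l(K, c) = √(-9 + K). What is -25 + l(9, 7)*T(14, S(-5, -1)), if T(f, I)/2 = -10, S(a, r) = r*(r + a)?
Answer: -25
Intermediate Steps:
S(a, r) = r*(a + r)
T(f, I) = -20 (T(f, I) = 2*(-10) = -20)
-25 + l(9, 7)*T(14, S(-5, -1)) = -25 + √(-9 + 9)*(-20) = -25 + √0*(-20) = -25 + 0*(-20) = -25 + 0 = -25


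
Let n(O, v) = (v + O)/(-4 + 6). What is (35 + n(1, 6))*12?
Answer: 462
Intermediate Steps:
n(O, v) = O/2 + v/2 (n(O, v) = (O + v)/2 = (O + v)*(½) = O/2 + v/2)
(35 + n(1, 6))*12 = (35 + ((½)*1 + (½)*6))*12 = (35 + (½ + 3))*12 = (35 + 7/2)*12 = (77/2)*12 = 462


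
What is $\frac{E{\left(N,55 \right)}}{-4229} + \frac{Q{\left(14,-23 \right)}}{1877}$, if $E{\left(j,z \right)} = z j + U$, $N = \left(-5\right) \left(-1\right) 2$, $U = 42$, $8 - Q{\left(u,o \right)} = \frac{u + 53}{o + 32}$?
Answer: $- \frac{9979511}{71440497} \approx -0.13969$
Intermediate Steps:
$Q{\left(u,o \right)} = 8 - \frac{53 + u}{32 + o}$ ($Q{\left(u,o \right)} = 8 - \frac{u + 53}{o + 32} = 8 - \frac{53 + u}{32 + o}$)
$N = 10$ ($N = 5 \cdot 2 = 10$)
$E{\left(j,z \right)} = 42 + j z$ ($E{\left(j,z \right)} = z j + 42 = j z + 42 = 42 + j z$)
$\frac{E{\left(N,55 \right)}}{-4229} + \frac{Q{\left(14,-23 \right)}}{1877} = \frac{42 + 10 \cdot 55}{-4229} + \frac{\frac{1}{32 - 23} \left(203 - 14 + 8 \left(-23\right)\right)}{1877} = \left(42 + 550\right) \left(- \frac{1}{4229}\right) + \frac{203 - 14 - 184}{9} \cdot \frac{1}{1877} = 592 \left(- \frac{1}{4229}\right) + \frac{1}{9} \cdot 5 \cdot \frac{1}{1877} = - \frac{592}{4229} + \frac{5}{9} \cdot \frac{1}{1877} = - \frac{592}{4229} + \frac{5}{16893} = - \frac{9979511}{71440497}$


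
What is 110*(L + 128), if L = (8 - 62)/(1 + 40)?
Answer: 571340/41 ≈ 13935.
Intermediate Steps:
L = -54/41 ≈ -1.3171
110*(L + 128) = 110*(-54/41 + 128) = 110*(5194/41) = 571340/41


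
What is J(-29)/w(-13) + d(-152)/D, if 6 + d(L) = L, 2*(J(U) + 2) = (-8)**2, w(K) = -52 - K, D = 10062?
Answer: -3949/5031 ≈ -0.78493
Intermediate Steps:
J(U) = 30 (J(U) = -2 + (1/2)*(-8)**2 = -2 + (1/2)*64 = -2 + 32 = 30)
d(L) = -6 + L
J(-29)/w(-13) + d(-152)/D = 30/(-52 - 1*(-13)) + (-6 - 152)/10062 = 30/(-52 + 13) - 158*1/10062 = 30/(-39) - 79/5031 = 30*(-1/39) - 79/5031 = -10/13 - 79/5031 = -3949/5031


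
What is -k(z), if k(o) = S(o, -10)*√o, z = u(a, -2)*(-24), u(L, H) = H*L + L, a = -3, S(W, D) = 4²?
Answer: -96*I*√2 ≈ -135.76*I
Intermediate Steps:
S(W, D) = 16
u(L, H) = L + H*L
z = -72 (z = -3*(1 - 2)*(-24) = -3*(-1)*(-24) = 3*(-24) = -72)
k(o) = 16*√o
-k(z) = -16*√(-72) = -16*6*I*√2 = -96*I*√2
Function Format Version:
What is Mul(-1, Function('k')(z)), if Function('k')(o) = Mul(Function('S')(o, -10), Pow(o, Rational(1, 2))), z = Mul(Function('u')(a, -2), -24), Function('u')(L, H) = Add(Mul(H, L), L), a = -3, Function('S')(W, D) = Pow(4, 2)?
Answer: Mul(-96, I, Pow(2, Rational(1, 2))) ≈ Mul(-135.76, I)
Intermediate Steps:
Function('S')(W, D) = 16
Function('u')(L, H) = Add(L, Mul(H, L))
z = -72 (z = Mul(Mul(-3, Add(1, -2)), -24) = Mul(Mul(-3, -1), -24) = Mul(3, -24) = -72)
Function('k')(o) = Mul(16, Pow(o, Rational(1, 2)))
Mul(-1, Function('k')(z)) = Mul(-1, Mul(16, Pow(-72, Rational(1, 2)))) = Mul(-1, Mul(16, Mul(6, I, Pow(2, Rational(1, 2))))) = Mul(-1, Mul(96, I, Pow(2, Rational(1, 2)))) = Mul(-96, I, Pow(2, Rational(1, 2)))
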